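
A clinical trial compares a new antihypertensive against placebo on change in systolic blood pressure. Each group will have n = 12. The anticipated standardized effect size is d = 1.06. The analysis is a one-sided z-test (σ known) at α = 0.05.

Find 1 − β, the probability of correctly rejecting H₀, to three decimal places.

Noncentrality parameter: δ = d·√(n/2) = 1.06 × √(12/2) = 2.5965
One-sided α = 0.05 → critical value z_{0.05} = 1.645.
Power = P(Z > 1.645 − δ) = Φ(0.952) = 0.8294.

Power ≈ 0.829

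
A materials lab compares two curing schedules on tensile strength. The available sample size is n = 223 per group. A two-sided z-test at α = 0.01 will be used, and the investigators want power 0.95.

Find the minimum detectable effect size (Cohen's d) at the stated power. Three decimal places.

d ≈ 0.400

Need Φ(δ − 2.576) = 0.95, so δ = 2.576 + 1.645 = 4.221.
(Lower-tail contribution to power is negligible for δ > 0.)
δ = d·√(n/2) ⇒ d = δ/√(n/2) = 4.221/√(223/2) = 0.3997.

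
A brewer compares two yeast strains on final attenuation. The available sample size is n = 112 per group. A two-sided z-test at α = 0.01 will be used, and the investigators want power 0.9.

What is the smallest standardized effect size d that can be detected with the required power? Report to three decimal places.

Need Φ(δ − 2.576) = 0.9, so δ = 2.576 + 1.282 = 3.857.
(Lower-tail contribution to power is negligible for δ > 0.)
δ = d·√(n/2) ⇒ d = δ/√(n/2) = 3.857/√(112/2) = 0.5155.

d ≈ 0.515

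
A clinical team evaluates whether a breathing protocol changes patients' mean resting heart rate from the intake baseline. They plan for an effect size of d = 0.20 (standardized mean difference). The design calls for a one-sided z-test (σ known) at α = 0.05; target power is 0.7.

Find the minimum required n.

Set Φ(δ − 1.645) = 0.7; then δ − 1.645 = Φ⁻¹(0.7) = 0.524, giving δ = 2.169.
δ = d·√n ⇒ n = (δ/d)² = (2.169 / 0.20)² = 117.64.
Round up to the next whole unit.

n = 118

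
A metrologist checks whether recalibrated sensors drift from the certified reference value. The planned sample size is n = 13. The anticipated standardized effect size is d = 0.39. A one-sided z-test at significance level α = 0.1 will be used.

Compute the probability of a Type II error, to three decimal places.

Noncentrality parameter: δ = d·√n = 0.39 × √13 = 1.4062
Critical value for a one-sided test at α = 0.1: z_α = 1.282.
Power = P(Z > 1.282 − δ) = Φ(0.125) = 0.5496.
Type II error: β = 1 − power = 1 − 0.5496 = 0.4504.

β ≈ 0.450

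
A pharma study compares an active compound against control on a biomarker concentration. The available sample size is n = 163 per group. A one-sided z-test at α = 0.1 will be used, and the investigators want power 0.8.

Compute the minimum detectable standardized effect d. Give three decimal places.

d ≈ 0.235

Need Φ(δ − 1.282) = 0.8, so δ = 1.282 + 0.842 = 2.123.
δ = d·√(n/2) ⇒ d = δ/√(n/2) = 2.123/√(163/2) = 0.2352.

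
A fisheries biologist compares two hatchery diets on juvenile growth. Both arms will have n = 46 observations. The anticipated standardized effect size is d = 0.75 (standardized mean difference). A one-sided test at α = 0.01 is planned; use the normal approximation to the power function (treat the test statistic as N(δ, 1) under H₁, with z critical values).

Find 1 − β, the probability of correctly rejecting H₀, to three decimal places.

Power ≈ 0.898

Noncentrality parameter: δ = d·√(n/2) = 0.75 × √(46/2) = 3.5969
Critical value for a one-sided test at α = 0.01: z_α = 2.326.
Power = P(Z > 2.326 − δ) = Φ(1.271) = 0.8981.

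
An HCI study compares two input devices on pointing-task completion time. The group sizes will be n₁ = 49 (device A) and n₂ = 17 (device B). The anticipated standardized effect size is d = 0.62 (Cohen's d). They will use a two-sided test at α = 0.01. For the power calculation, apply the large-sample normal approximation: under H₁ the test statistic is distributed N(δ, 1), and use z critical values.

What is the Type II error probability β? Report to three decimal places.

Noncentrality parameter: δ = d / √(1/n₁ + 1/n₂) = 0.62 / √(1/49 + 1/17) = 2.2026
Critical value for a two-sided test at α = 0.01: z_{α/2} = 2.576.
Power = Φ(δ − 2.576) + Φ(−δ − 2.576) = Φ(-0.373) + Φ(-4.778) = 0.3545 + 0.0000 = 0.3545.
Type II error: β = 1 − power = 1 − 0.3545 = 0.6455.

β ≈ 0.645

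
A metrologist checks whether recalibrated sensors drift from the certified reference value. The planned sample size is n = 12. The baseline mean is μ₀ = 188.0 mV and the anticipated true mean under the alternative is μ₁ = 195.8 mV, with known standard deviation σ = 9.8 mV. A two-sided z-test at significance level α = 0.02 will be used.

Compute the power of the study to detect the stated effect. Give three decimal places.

Standardized effect: d = |μ₁ − μ₀| / σ = |195.8 − 188.0| / 9.8 = 0.7959
Noncentrality parameter: δ = d·√n = 0.7959 × √12 = 2.7571
Two-sided α = 0.02 → critical value z_{0.01} = 2.326.
Power = Φ(δ − 2.326) + Φ(−δ − 2.326) = Φ(0.431) + Φ(-5.083) = 0.6667 + 0.0000 = 0.6667.

Power ≈ 0.667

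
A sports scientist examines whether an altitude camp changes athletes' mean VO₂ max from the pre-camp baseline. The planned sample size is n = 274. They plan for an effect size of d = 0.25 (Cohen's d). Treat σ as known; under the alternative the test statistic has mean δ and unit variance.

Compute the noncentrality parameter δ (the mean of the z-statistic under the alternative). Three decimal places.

The noncentrality parameter scales effect size by the design's sample-size factor: δ = d·√n = 0.25 × √274 = 4.1382

δ ≈ 4.138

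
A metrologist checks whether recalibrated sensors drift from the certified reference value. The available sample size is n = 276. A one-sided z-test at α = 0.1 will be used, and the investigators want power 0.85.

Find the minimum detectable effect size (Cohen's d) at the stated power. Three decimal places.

d ≈ 0.140

Need Φ(δ − 1.282) = 0.85, so δ = 1.282 + 1.036 = 2.318.
δ = d·√n ⇒ d = δ/√n = 2.318/√276 = 0.1395.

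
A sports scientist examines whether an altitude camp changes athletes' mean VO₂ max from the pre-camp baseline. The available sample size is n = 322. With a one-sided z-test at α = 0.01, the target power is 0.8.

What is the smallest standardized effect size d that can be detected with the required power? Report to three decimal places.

d ≈ 0.177

Need Φ(δ − 2.326) = 0.8, so δ = 2.326 + 0.842 = 3.168.
δ = d·√n ⇒ d = δ/√n = 3.168/√322 = 0.1765.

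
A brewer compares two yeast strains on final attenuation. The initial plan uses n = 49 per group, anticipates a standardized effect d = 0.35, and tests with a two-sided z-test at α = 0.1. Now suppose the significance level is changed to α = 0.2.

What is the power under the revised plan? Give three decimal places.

Power ≈ 0.675

δ = d·√(n/2) = 0.35 × √(49/2) = 1.7324 (unchanged). New critical value: z_{0.1} = 1.282.
Revised power = Φ(δ − 1.282) + Φ(−δ − 1.282) = Φ(0.451) + Φ(-3.014) = 0.6740 + 0.0013 = 0.6752.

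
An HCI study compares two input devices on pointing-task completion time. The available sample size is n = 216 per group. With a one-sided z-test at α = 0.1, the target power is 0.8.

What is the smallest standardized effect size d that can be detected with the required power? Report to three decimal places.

d ≈ 0.204

Need Φ(δ − 1.282) = 0.8, so δ = 1.282 + 0.842 = 2.123.
δ = d·√(n/2) ⇒ d = δ/√(n/2) = 2.123/√(216/2) = 0.2043.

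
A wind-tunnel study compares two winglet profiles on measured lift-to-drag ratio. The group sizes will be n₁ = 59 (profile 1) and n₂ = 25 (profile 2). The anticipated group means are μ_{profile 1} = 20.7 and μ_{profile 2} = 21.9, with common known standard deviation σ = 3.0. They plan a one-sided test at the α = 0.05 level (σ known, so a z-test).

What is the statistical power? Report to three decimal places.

Power ≈ 0.512

Standardized effect: d = |μ_{profile 1} − μ_{profile 2}| / σ = |20.7 − 21.9| / 3.0 = 0.4000
Noncentrality parameter: δ = d / √(1/n₁ + 1/n₂) = 0.4000 / √(1/59 + 1/25) = 1.6762
Critical value for a one-sided test at α = 0.05: z_α = 1.645.
Power = Φ(δ − 1.645) = Φ(0.031) = 0.5125.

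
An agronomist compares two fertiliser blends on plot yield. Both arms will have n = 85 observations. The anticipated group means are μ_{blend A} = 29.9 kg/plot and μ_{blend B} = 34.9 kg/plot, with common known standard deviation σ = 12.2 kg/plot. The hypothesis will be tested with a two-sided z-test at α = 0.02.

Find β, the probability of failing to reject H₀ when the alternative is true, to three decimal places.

Standardized effect: d = |μ_{blend A} − μ_{blend B}| / σ = |29.9 − 34.9| / 12.2 = 0.4098
Noncentrality parameter: δ = d·√(n/2) = 0.4098 × √(85/2) = 2.6718
Critical value for a two-sided test at α = 0.02: z_{α/2} = 2.326.
Power = Φ(δ − 2.326) + Φ(−δ − 2.326) = Φ(0.345) + Φ(-4.998) = 0.6351 + 0.0000 = 0.6351.
Type II error: β = 1 − power = 1 − 0.6351 = 0.3649.

β ≈ 0.365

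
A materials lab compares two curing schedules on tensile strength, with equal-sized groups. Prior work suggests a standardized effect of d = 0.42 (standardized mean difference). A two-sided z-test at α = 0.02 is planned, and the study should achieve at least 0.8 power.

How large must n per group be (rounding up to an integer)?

n = 114 per group

Set Φ(δ − 2.326) = 0.8; then δ − 2.326 = Φ⁻¹(0.8) = 0.842, giving δ = 3.168.
(For δ > 0 the lower-tail rejection region contributes negligibly to power, so the one-term inversion is standard.)
δ = d·√(n/2) ⇒ n = 2(δ/d)² = 2 × (3.168 / 0.42)² = 113.79.
Round up to the next whole unit.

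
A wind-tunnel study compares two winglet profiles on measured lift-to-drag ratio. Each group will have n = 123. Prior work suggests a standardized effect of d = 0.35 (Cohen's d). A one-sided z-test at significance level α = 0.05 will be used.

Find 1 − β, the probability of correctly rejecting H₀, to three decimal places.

Noncentrality parameter: δ = d·√(n/2) = 0.35 × √(123/2) = 2.7448
Critical value for a one-sided test at α = 0.05: z_α = 1.645.
Power = Φ(δ − 1.645) = Φ(1.100) = 0.8643.

Power ≈ 0.864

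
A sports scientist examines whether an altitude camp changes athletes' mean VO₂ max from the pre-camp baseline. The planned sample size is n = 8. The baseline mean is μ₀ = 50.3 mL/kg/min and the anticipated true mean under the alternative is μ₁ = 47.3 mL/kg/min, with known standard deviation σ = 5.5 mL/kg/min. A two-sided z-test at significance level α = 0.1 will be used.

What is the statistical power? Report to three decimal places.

Standardized effect: d = |μ₁ − μ₀| / σ = |47.3 − 50.3| / 5.5 = 0.5455
Noncentrality parameter: δ = d·√n = 0.5455 × √8 = 1.5428
Two-sided α = 0.1 → critical value z_{0.05} = 1.645.
Power = Φ(δ − 1.645) + Φ(−δ − 1.645) = Φ(-0.102) + Φ(-3.188) = 0.4593 + 0.0007 = 0.4601.

Power ≈ 0.460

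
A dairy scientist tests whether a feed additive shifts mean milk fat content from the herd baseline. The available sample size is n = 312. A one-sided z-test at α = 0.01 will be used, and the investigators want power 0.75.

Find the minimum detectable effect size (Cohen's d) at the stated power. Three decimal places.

Required noncentrality: δ = z_{0.01} + z_{0.25} = 2.326 + 0.674 = 3.001.
δ = d·√n ⇒ d = δ/√n = 3.001/√312 = 0.1699.

d ≈ 0.170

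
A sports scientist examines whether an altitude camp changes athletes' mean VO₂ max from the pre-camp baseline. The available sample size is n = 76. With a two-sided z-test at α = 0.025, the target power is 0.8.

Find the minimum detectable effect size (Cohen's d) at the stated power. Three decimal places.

d ≈ 0.354

Need Φ(δ − 2.241) = 0.8, so δ = 2.241 + 0.842 = 3.083.
(The second rejection-region term Φ(−δ − z_{α/2}) is negligible and dropped.)
δ = d·√n ⇒ d = δ/√n = 3.083/√76 = 0.3536.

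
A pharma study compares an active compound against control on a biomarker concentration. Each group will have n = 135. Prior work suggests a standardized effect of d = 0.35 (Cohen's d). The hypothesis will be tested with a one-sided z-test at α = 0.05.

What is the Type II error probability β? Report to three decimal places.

Noncentrality parameter: δ = d·√(n/2) = 0.35 × √(135/2) = 2.8755
One-sided α = 0.05 → critical value z_{0.05} = 1.645.
Power = P(Z > 1.645 − δ) = Φ(1.231) = 0.8908.
Type II error: β = 1 − power = 1 − 0.8908 = 0.1092.

β ≈ 0.109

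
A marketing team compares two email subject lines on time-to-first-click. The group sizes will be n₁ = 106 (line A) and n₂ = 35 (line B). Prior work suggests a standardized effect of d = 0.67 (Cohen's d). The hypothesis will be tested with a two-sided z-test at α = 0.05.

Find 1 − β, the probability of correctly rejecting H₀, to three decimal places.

Noncentrality parameter: λ = d / √(1/n₁ + 1/n₂) = 0.67 / √(1/106 + 1/35) = 3.4368
Two-sided α = 0.05 → critical value z_{0.025} = 1.960.
Power = Φ(λ − 1.960) + Φ(−λ − 1.960) = Φ(1.477) + Φ(-5.397) = 0.9301 + 0.0000 = 0.9301.

Power ≈ 0.930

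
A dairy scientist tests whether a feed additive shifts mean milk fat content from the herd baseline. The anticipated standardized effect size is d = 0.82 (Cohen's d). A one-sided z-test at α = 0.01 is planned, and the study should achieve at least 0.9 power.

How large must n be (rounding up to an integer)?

n = 20

Set Φ(δ − 2.326) = 0.9; then δ − 2.326 = Φ⁻¹(0.9) = 1.282, giving δ = 3.608.
δ = d·√n ⇒ n = (δ/d)² = (3.608 / 0.82)² = 19.36.
Rounding up, n = 20.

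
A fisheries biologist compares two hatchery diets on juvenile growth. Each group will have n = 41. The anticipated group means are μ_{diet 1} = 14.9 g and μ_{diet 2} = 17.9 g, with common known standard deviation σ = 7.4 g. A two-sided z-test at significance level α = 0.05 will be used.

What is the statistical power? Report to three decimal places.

Power ≈ 0.451

Standardized effect: d = |μ_{diet 1} − μ_{diet 2}| / σ = |14.9 − 17.9| / 7.4 = 0.4054
Noncentrality parameter: δ = d·√(n/2) = 0.4054 × √(41/2) = 1.8356
Critical value for a two-sided test at α = 0.05: z_{α/2} = 1.960.
Power = Φ(δ − 1.960) + Φ(−δ − 1.960) = Φ(-0.124) + Φ(-3.796) = 0.4505 + 0.0001 = 0.4506.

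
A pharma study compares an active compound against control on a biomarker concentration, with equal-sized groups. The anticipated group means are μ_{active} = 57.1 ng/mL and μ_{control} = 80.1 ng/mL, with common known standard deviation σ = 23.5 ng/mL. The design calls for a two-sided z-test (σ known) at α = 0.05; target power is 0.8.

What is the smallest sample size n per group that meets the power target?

n = 17 per group

Standardized effect: d = |μ_{active} − μ_{control}| / σ = |57.1 − 80.1| / 23.5 = 0.9787
Set Φ(δ − 1.960) = 0.8; then δ − 1.960 = Φ⁻¹(0.8) = 0.842, giving δ = 2.802.
(For δ > 0 the lower-tail rejection region contributes negligibly to power, so the one-term inversion is standard.)
δ = d·√(n/2) ⇒ n = 2(δ/d)² = 2 × (2.802 / 0.9787)² = 16.39.
Rounding up, n = 17 per group.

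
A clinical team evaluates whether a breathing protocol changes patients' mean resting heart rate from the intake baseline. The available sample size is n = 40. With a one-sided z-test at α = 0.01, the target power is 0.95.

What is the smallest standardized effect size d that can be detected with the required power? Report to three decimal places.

Need Φ(δ − 2.326) = 0.95, so δ = 2.326 + 1.645 = 3.971.
δ = d·√n ⇒ d = δ/√n = 3.971/√40 = 0.6279.

d ≈ 0.628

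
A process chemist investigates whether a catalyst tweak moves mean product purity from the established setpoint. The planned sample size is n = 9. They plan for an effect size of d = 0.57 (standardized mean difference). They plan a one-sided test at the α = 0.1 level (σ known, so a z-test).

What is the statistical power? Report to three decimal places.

Noncentrality parameter: δ = d·√n = 0.57 × √9 = 1.7100
One-sided α = 0.1 → critical value z_{0.1} = 1.282.
Power = P(Z > 1.282 − δ) = Φ(0.428) = 0.6658.

Power ≈ 0.666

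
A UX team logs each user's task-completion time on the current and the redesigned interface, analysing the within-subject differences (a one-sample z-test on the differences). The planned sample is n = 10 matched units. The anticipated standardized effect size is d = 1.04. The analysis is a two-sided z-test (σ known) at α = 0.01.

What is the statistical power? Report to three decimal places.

Power ≈ 0.762

Noncentrality parameter: λ = d·√n = 1.04 × √10 = 3.2888
Critical value for a two-sided test at α = 0.01: z_{α/2} = 2.576.
Power = Φ(λ − 2.576) + Φ(−λ − 2.576) = Φ(0.713) + Φ(-5.865) = 0.7621 + 0.0000 = 0.7621.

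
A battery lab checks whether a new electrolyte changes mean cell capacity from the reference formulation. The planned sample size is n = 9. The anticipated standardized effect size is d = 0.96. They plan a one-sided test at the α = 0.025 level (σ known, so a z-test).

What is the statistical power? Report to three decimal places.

Power ≈ 0.821

Noncentrality parameter: δ = d·√n = 0.96 × √9 = 2.8800
Critical value for a one-sided test at α = 0.025: z_α = 1.960.
Power = P(Z > 1.960 − δ) = Φ(0.920) = 0.8212.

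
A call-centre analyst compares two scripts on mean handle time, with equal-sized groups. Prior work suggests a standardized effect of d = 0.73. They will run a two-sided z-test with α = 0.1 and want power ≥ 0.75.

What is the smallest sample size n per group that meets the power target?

n = 21 per group

Set Φ(δ − 1.645) = 0.75; then δ − 1.645 = Φ⁻¹(0.75) = 0.674, giving δ = 2.319.
(For δ > 0 the lower-tail rejection region contributes negligibly to power, so the one-term inversion is standard.)
δ = d·√(n/2) ⇒ n = 2(δ/d)² = 2 × (2.319 / 0.73)² = 20.19.
Round up to the next whole unit.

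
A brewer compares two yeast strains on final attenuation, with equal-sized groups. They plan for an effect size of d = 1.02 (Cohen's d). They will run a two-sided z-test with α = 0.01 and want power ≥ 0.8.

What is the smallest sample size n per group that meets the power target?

n = 23 per group

For power 0.8 need Φ(δ − z_{0.005}) = 0.8, so δ = z_{0.005} + z_{0.20} = 2.576 + 0.842 = 3.417.
(Ignoring the negligible lower-tail rejection probability gives the usual closed-form inversion.)
δ = d·√(n/2) ⇒ n = 2(δ/d)² = 2 × (3.417 / 1.02)² = 22.45.
Round up to the next whole unit.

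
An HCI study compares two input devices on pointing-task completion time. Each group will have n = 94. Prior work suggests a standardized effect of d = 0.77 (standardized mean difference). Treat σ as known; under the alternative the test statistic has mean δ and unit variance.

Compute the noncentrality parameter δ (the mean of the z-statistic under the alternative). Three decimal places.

δ = d·√(n/2) = 0.77 × √(94/2) = 5.2789

δ ≈ 5.279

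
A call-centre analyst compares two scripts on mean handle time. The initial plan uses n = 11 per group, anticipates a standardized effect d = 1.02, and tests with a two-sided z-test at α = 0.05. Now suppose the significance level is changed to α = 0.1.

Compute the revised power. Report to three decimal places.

δ = d·√(n/2) = 1.02 × √(11/2) = 2.3921 (unchanged). New critical value: z_{0.05} = 1.645.
Revised power = Φ(δ − 1.645) + Φ(−δ − 1.645) = Φ(0.747) + Φ(-4.037) = 0.7725 + 0.0000 = 0.7726.

Power ≈ 0.773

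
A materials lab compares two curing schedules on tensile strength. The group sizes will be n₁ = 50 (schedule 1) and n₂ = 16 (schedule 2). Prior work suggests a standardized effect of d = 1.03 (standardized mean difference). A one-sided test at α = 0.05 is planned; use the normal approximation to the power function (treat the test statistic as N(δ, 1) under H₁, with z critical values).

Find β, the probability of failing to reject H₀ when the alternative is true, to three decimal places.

β ≈ 0.026

Noncentrality parameter: δ = d / √(1/n₁ + 1/n₂) = 1.03 / √(1/50 + 1/16) = 3.5860
One-sided α = 0.05 → critical value z_{0.05} = 1.645.
Power = P(Z > 1.645 − δ) = Φ(1.941) = 0.9739.
Type II error: β = 1 − power = 1 − 0.9739 = 0.0261.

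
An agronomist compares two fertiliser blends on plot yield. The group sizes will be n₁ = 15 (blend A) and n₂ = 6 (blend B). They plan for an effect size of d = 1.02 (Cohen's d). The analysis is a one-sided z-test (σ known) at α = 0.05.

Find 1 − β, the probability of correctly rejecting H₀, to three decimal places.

Noncentrality parameter: δ = d / √(1/n₁ + 1/n₂) = 1.02 / √(1/15 + 1/6) = 2.1116
One-sided α = 0.05 → critical value z_{0.05} = 1.645.
Power = Φ(δ − 1.645) = Φ(0.467) = 0.6797.

Power ≈ 0.680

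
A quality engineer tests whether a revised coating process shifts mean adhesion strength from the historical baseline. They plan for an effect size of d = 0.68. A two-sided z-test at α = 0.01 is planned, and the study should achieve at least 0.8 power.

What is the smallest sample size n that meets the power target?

Set Φ(δ − 2.576) = 0.8; then δ − 2.576 = Φ⁻¹(0.8) = 0.842, giving δ = 3.417.
(The Φ(−δ − z_{α/2}) term is vanishingly small for δ > 0 and is dropped in the standard sample-size formula.)
δ = d·√n ⇒ n = (δ/d)² = (3.417 / 0.68)² = 25.26.
Rounding up, n = 26.

n = 26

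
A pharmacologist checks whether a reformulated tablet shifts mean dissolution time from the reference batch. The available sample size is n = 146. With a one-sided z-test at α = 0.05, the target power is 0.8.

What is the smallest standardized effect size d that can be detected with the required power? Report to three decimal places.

d ≈ 0.206

Required noncentrality: δ = z_{0.05} + z_{0.20} = 1.645 + 0.842 = 2.486.
δ = d·√n ⇒ d = δ/√n = 2.486/√146 = 0.2058.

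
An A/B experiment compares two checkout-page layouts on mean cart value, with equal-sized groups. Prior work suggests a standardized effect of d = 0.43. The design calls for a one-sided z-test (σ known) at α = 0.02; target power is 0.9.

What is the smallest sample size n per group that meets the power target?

Set Φ(δ − 2.054) = 0.9; then δ − 2.054 = Φ⁻¹(0.9) = 1.282, giving δ = 3.335.
δ = d·√(n/2) ⇒ n = 2(δ/d)² = 2 × (3.335 / 0.43)² = 120.33.
Round up to the next whole unit.

n = 121 per group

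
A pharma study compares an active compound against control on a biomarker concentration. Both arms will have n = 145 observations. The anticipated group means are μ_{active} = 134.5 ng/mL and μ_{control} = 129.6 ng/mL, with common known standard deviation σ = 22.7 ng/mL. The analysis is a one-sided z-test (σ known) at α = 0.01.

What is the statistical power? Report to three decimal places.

Standardized effect: d = |μ_{active} − μ_{control}| / σ = |134.5 − 129.6| / 22.7 = 0.2159
Noncentrality parameter: δ = d·√(n/2) = 0.2159 × √(145/2) = 1.8380
Critical value for a one-sided test at α = 0.01: z_α = 2.326.
Power = P(Z > 2.326 − δ) = Φ(-0.488) = 0.3126.

Power ≈ 0.313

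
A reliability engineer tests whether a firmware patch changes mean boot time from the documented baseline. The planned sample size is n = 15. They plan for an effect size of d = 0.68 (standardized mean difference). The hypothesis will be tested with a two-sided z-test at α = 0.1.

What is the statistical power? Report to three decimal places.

Power ≈ 0.839

Noncentrality parameter: δ = d·√n = 0.68 × √15 = 2.6336
Critical value for a two-sided test at α = 0.1: z_{α/2} = 1.645.
Power = Φ(δ − 1.645) + Φ(−δ − 1.645) = Φ(0.989) + Φ(-4.278) = 0.8386 + 0.0000 = 0.8386.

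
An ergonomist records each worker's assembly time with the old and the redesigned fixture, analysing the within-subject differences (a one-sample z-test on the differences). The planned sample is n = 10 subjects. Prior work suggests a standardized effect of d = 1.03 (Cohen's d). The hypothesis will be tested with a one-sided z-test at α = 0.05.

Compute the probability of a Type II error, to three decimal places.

β ≈ 0.053

Noncentrality parameter: δ = d·√n = 1.03 × √10 = 3.2571
Critical value for a one-sided test at α = 0.05: z_α = 1.645.
Power = P(Z > 1.645 − δ) = Φ(1.612) = 0.9466.
Type II error: β = 1 − power = 1 − 0.9466 = 0.0534.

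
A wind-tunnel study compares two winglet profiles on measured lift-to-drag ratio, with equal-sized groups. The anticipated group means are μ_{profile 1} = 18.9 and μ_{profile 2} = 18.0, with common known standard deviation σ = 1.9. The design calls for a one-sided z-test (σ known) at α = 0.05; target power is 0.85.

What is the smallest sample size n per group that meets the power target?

n = 65 per group

Standardized effect: d = |μ_{profile 1} − μ_{profile 2}| / σ = |18.9 − 18.0| / 1.9 = 0.4737
Set Φ(δ − 1.645) = 0.85; then δ − 1.645 = Φ⁻¹(0.85) = 1.036, giving δ = 2.681.
δ = d·√(n/2) ⇒ n = 2(δ/d)² = 2 × (2.681 / 0.4737)² = 64.08.
Round up to the next whole unit.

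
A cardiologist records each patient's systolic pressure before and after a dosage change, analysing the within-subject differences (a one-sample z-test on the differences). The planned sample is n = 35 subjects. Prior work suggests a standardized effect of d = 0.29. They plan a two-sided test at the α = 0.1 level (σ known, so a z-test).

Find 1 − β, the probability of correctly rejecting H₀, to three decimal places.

Power ≈ 0.529

Noncentrality parameter: λ = d·√n = 0.29 × √35 = 1.7157
Two-sided α = 0.1 → critical value z_{0.05} = 1.645.
Power = Φ(λ − 1.645) + Φ(−λ − 1.645) = Φ(0.071) + Φ(-3.361) = 0.5282 + 0.0004 = 0.5286.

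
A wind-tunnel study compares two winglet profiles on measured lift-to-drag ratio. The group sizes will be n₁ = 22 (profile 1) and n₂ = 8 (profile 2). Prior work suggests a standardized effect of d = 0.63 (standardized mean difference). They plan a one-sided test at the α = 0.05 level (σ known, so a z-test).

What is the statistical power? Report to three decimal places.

Noncentrality parameter: δ = d / √(1/n₁ + 1/n₂) = 0.63 / √(1/22 + 1/8) = 1.5259
Critical value for a one-sided test at α = 0.05: z_α = 1.645.
Power = P(Z > 1.645 − δ) = Φ(-0.119) = 0.4527.

Power ≈ 0.453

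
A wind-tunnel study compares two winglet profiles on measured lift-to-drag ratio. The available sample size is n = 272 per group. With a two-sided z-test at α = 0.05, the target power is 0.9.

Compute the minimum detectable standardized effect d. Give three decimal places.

d ≈ 0.278

Required noncentrality: δ = z_{0.025} + z_{0.10} = 1.960 + 1.282 = 3.242.
(Lower-tail contribution to power is negligible for δ > 0.)
δ = d·√(n/2) ⇒ d = δ/√(n/2) = 3.242/√(272/2) = 0.2780.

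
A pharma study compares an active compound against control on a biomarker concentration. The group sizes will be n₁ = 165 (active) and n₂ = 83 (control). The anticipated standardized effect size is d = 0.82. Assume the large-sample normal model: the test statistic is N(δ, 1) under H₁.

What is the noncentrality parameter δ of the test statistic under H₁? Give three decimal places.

δ = d / √(1/n₁ + 1/n₂) = 0.82 / √(1/165 + 1/83) = 6.0935

δ ≈ 6.094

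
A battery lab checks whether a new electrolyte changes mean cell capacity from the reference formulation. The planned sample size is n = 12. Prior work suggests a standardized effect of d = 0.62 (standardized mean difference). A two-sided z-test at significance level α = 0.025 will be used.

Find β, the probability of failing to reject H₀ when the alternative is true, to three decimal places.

Noncentrality parameter: δ = d·√n = 0.62 × √12 = 2.1477
Two-sided α = 0.025 → critical value z_{0.0125} = 2.241.
Power = Φ(δ − 2.241) + Φ(−δ − 2.241) = Φ(-0.094) + Φ(-4.389) = 0.4627 + 0.0000 = 0.4627.
Type II error: β = 1 − power = 1 − 0.4627 = 0.5373.

β ≈ 0.537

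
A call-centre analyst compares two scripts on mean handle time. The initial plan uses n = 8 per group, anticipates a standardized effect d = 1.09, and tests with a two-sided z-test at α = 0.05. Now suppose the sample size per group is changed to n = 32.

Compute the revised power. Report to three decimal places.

Power ≈ 0.992

With n = 32 per group: δ = d·√(n/2) = 1.09 × √(32/2) = 4.3600. Critical value z_{0.025} = 1.960.
Revised power = Φ(δ − 1.960) + Φ(−δ − 1.960) = Φ(2.400) + Φ(-6.320) = 0.9918 + 0.0000 = 0.9918.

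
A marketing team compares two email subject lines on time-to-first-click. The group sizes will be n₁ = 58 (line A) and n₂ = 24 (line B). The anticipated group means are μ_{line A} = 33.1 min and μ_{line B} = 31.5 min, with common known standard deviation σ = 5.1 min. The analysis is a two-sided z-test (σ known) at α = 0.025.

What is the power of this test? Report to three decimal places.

Power ≈ 0.172

Standardized effect: d = |μ_{line A} − μ_{line B}| / σ = |33.1 − 31.5| / 5.1 = 0.3137
Noncentrality parameter: λ = d / √(1/n₁ + 1/n₂) = 0.3137 / √(1/58 + 1/24) = 1.2926
Critical value for a two-sided test at α = 0.025: z_{α/2} = 2.241.
Power = Φ(λ − 2.241) + Φ(−λ − 2.241) = Φ(-0.949) + Φ(-3.534) = 0.1714 + 0.0002 = 0.1716.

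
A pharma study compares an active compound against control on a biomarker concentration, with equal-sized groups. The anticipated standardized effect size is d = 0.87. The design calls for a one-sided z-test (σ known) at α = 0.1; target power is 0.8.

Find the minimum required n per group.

n = 12 per group

For power 0.8 need Φ(δ − z_{0.1}) = 0.8, so δ = z_{0.1} + z_{0.20} = 1.282 + 0.842 = 2.123.
δ = d·√(n/2) ⇒ n = 2(δ/d)² = 2 × (2.123 / 0.87)² = 11.91.
Rounding up, n = 12 per group.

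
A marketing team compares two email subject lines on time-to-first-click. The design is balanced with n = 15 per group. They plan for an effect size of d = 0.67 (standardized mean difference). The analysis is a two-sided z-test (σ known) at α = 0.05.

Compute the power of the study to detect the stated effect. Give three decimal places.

Noncentrality parameter: δ = d·√(n/2) = 0.67 × √(15/2) = 1.8349
Two-sided α = 0.05 → critical value z_{0.025} = 1.960.
Power = Φ(δ − 1.960) + Φ(−δ − 1.960) = Φ(-0.125) + Φ(-3.795) = 0.4502 + 0.0001 = 0.4503.

Power ≈ 0.450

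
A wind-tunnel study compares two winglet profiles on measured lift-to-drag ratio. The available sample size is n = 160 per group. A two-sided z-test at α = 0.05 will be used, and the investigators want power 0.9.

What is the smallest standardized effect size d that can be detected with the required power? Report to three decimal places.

Required noncentrality: δ = z_{0.025} + z_{0.10} = 1.960 + 1.282 = 3.242.
(Lower-tail contribution to power is negligible for δ > 0.)
δ = d·√(n/2) ⇒ d = δ/√(n/2) = 3.242/√(160/2) = 0.3624.

d ≈ 0.362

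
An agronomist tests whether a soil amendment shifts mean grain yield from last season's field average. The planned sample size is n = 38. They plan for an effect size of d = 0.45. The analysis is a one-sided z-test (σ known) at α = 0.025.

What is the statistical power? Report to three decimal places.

Power ≈ 0.792

Noncentrality parameter: δ = d·√n = 0.45 × √38 = 2.7740
Critical value for a one-sided test at α = 0.025: z_α = 1.960.
Power = P(Z > 1.960 − δ) = Φ(0.814) = 0.7922.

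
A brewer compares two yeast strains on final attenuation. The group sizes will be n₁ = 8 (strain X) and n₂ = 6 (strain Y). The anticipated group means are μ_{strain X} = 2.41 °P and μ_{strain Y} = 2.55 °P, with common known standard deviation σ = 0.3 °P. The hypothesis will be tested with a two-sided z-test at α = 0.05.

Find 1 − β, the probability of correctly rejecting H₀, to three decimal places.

Power ≈ 0.139

Standardized effect: d = |μ_{strain X} − μ_{strain Y}| / σ = |2.41 − 2.55| / 0.3 = 0.4667
Noncentrality parameter: δ = d / √(1/n₁ + 1/n₂) = 0.4667 / √(1/8 + 1/6) = 0.8641
Critical value for a two-sided test at α = 0.05: z_{α/2} = 1.960.
Power = Φ(δ − 1.960) + Φ(−δ − 1.960) = Φ(-1.096) + Φ(-2.824) = 0.1366 + 0.0024 = 0.1389.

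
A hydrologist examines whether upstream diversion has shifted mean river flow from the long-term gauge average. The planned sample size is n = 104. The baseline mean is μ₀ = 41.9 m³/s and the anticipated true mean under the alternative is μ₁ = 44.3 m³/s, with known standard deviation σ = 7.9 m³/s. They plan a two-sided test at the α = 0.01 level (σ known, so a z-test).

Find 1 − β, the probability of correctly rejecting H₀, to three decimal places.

Standardized effect: d = |μ₁ − μ₀| / σ = |44.3 − 41.9| / 7.9 = 0.3038
Noncentrality parameter: δ = d·√n = 0.3038 × √104 = 3.0981
Critical value for a two-sided test at α = 0.01: z_{α/2} = 2.576.
Power = Φ(δ − 2.576) + Φ(−δ − 2.576) = Φ(0.522) + Φ(-5.674) = 0.6993 + 0.0000 = 0.6993.

Power ≈ 0.699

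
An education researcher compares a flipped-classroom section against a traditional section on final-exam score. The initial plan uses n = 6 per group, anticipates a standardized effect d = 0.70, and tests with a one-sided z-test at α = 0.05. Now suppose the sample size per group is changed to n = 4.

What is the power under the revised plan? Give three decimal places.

With n = 4 per group: δ = d·√(n/2) = 0.70 × √(4/2) = 0.9899. Critical value z_{0.05} = 1.645.
Revised power = Φ(δ − 1.645) = Φ(-0.655) = 0.2563.

Power ≈ 0.256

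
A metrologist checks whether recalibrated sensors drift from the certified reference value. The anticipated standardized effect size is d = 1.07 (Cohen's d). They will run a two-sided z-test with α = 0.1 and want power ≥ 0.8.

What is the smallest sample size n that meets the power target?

n = 6

For power 0.8 need Φ(δ − z_{0.05}) = 0.8, so δ = z_{0.05} + z_{0.20} = 1.645 + 0.842 = 2.486.
(For δ > 0 the lower-tail rejection region contributes negligibly to power, so the one-term inversion is standard.)
δ = d·√n ⇒ n = (δ/d)² = (2.486 / 1.07)² = 5.40.
Round up to the next whole unit.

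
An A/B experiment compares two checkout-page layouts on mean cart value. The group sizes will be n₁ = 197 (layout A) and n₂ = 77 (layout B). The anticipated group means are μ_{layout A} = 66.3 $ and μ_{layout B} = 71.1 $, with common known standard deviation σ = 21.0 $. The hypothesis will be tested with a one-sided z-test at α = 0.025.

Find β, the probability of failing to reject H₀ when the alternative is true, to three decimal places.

Standardized effect: d = |μ_{layout A} − μ_{layout B}| / σ = |66.3 − 71.1| / 21.0 = 0.2286
Noncentrality parameter: λ = d / √(1/n₁ + 1/n₂) = 0.2286 / √(1/197 + 1/77) = 1.7007
One-sided α = 0.025 → critical value z_{0.025} = 1.960.
Power = Φ(λ − 1.960) = Φ(-0.259) = 0.3977.
Type II error: β = 1 − power = 1 − 0.3977 = 0.6023.

β ≈ 0.602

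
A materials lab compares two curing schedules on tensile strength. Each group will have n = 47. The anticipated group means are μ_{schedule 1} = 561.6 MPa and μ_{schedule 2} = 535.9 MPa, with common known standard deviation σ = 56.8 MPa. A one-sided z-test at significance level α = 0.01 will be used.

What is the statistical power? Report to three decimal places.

Standardized effect: d = |μ_{schedule 1} − μ_{schedule 2}| / σ = |561.6 − 535.9| / 56.8 = 0.4525
Noncentrality parameter: δ = d·√(n/2) = 0.4525 × √(47/2) = 2.1934
One-sided α = 0.01 → critical value z_{0.01} = 2.326.
Power = Φ(δ − 2.326) = Φ(-0.133) = 0.4471.

Power ≈ 0.447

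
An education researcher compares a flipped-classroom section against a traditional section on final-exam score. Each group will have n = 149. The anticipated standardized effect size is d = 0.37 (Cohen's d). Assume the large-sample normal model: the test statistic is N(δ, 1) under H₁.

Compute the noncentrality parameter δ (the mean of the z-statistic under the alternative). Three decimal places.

δ ≈ 3.194

The noncentrality parameter scales effect size by the design's sample-size factor: δ = d·√(n/2) = 0.37 × √(149/2) = 3.1936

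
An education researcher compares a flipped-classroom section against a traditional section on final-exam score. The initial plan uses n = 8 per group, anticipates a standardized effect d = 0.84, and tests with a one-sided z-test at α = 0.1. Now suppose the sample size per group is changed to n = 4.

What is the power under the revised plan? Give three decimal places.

Power ≈ 0.463

With n = 4 per group: δ = d·√(n/2) = 0.84 × √(4/2) = 1.1879. Critical value z_{0.1} = 1.282.
Revised power = Φ(δ − 1.282) = Φ(-0.094) = 0.4627.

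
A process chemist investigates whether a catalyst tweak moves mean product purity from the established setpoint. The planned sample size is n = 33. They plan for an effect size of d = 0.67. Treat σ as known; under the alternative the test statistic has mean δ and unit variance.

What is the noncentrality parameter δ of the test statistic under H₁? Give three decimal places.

δ ≈ 3.849

δ = d·√n = 0.67 × √33 = 3.8489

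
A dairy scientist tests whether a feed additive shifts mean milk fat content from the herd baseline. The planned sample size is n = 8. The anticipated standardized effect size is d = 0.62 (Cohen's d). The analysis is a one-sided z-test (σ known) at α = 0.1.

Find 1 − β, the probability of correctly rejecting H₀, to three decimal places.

Noncentrality parameter: δ = d·√n = 0.62 × √8 = 1.7536
One-sided α = 0.1 → critical value z_{0.1} = 1.282.
Power = P(Z > 1.282 − δ) = Φ(0.472) = 0.6816.

Power ≈ 0.682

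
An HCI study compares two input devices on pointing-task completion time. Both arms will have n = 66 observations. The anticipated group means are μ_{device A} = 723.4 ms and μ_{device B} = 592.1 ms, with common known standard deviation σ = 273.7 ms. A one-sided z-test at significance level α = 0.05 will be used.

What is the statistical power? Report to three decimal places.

Power ≈ 0.867

Standardized effect: d = |μ_{device A} − μ_{device B}| / σ = |723.4 − 592.1| / 273.7 = 0.4797
Noncentrality parameter: δ = d·√(n/2) = 0.4797 × √(66/2) = 2.7558
One-sided α = 0.05 → critical value z_{0.05} = 1.645.
Power = Φ(δ − 1.645) = Φ(1.111) = 0.8667.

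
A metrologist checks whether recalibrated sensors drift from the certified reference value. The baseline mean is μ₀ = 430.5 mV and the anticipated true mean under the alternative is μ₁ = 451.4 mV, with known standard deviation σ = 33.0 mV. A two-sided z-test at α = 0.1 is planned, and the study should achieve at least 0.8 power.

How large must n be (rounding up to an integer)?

n = 16

Standardized effect: d = |μ₁ − μ₀| / σ = |451.4 − 430.5| / 33.0 = 0.6333
Set Φ(δ − 1.645) = 0.8; then δ − 1.645 = Φ⁻¹(0.8) = 0.842, giving δ = 2.486.
(Ignoring the negligible lower-tail rejection probability gives the usual closed-form inversion.)
δ = d·√n ⇒ n = (δ/d)² = (2.486 / 0.6333)² = 15.41.
Round up to the next whole unit.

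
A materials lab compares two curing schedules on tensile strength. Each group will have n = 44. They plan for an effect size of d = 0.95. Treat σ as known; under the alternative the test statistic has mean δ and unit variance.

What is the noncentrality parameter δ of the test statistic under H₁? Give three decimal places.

The noncentrality parameter scales effect size by the design's sample-size factor: δ = d·√(n/2) = 0.95 × √(44/2) = 4.4559

δ ≈ 4.456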